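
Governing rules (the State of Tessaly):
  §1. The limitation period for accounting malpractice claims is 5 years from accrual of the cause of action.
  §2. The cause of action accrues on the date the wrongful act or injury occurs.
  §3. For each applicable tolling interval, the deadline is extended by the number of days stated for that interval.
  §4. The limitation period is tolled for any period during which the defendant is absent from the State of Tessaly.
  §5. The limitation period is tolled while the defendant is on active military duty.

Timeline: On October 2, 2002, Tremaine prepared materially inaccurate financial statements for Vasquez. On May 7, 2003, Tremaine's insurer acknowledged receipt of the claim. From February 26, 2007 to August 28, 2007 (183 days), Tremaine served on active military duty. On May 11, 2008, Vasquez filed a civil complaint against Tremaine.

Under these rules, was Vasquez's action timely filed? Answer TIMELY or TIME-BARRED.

The claim accrued on October 2, 2002, when the wrongful act occurred.
The untolled deadline — 5 years after October 2, 2002 — is October 2, 2007.
The defendant's active military service from February 26, 2007 to August 28, 2007 tolled the period for 183 days, extending the deadline to April 2, 2008.
The other events in the timeline have no effect on the limitation period under the stated rules.
Vasquez filed on May 11, 2008, after the April 2, 2008 deadline, so the action is time-barred.

TIME-BARRED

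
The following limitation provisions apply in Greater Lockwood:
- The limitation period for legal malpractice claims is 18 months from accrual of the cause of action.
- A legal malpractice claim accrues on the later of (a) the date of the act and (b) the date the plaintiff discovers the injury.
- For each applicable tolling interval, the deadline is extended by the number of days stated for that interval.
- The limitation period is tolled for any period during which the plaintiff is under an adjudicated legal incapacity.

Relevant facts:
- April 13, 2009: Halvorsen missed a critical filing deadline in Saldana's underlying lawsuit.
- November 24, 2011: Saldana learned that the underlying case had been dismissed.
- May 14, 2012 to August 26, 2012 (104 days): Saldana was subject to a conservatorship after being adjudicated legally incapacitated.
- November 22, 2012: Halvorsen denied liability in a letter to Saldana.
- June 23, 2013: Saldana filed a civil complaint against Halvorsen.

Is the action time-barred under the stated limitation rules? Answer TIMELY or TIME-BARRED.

TIMELY

Taking the later of the act (April 13, 2009) and discovery (November 24, 2011), the claim accrued on November 24, 2011.
18 months from November 24, 2011 is May 24, 2013.
The plaintiff's legal incapacity from May 14, 2012 to August 26, 2012 tolled the period for 104 days, extending the deadline to September 5, 2013.
None of the other events listed affects the running of the period under the stated rules.
Saldana filed on June 23, 2013, before the September 5, 2013 deadline, so the action is timely.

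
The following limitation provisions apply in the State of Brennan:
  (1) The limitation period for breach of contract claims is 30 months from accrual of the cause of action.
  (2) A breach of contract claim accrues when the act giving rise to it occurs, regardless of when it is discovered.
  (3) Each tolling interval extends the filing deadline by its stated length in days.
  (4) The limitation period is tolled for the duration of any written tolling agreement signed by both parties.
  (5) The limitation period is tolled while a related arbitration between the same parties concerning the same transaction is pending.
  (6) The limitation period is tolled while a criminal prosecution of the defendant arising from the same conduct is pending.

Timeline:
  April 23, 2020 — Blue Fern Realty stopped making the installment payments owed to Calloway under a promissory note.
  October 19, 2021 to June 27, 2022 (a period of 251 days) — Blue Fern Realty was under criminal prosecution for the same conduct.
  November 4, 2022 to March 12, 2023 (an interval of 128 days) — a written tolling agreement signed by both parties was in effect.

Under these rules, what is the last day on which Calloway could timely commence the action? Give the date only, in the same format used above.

November 6, 2023

The cause of action accrued on April 23, 2020, the date of the act.
The untolled deadline — 30 months after April 23, 2020 — is October 23, 2022.
The period was tolled for 251 days by the pending criminal prosecution (October 19, 2021 to June 27, 2022), pushing the deadline to July 1, 2023.
Because the written tolling agreement ran from November 4, 2022 to March 12, 2023, the deadline is extended by 128 days to November 6, 2023.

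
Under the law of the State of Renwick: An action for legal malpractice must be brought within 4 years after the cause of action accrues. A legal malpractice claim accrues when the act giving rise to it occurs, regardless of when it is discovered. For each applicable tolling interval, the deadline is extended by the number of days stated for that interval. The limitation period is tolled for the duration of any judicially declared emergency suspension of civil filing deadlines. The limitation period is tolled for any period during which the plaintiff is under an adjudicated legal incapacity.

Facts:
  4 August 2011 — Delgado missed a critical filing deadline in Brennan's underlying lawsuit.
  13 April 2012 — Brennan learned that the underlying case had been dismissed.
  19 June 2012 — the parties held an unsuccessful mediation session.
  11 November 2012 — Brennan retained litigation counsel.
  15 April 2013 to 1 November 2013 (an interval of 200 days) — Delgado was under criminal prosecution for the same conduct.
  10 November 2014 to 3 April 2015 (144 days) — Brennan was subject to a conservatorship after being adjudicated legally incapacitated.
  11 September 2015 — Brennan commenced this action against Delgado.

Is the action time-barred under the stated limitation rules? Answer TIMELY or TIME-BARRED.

Accrual is governed by the date of the act, so the period began to run on 4 August 2011; the later discovery on 13 April 2012 is irrelevant under the stated rule.
The untolled deadline — 4 years after 4 August 2011 — is 4 August 2015.
The plaintiff's legal incapacity from 10 November 2014 to 3 April 2015 tolled the period for 144 days, extending the deadline to 26 December 2015.
The pending criminal prosecution from 15 April 2013 to 1 November 2013 does not toll the period, because no stated rule makes a criminal prosecution a tolling event.
The other events in the timeline have no effect on the limitation period under the stated rules.
Brennan filed on 11 September 2015, before the 26 December 2015 deadline, so the action is timely.

TIMELY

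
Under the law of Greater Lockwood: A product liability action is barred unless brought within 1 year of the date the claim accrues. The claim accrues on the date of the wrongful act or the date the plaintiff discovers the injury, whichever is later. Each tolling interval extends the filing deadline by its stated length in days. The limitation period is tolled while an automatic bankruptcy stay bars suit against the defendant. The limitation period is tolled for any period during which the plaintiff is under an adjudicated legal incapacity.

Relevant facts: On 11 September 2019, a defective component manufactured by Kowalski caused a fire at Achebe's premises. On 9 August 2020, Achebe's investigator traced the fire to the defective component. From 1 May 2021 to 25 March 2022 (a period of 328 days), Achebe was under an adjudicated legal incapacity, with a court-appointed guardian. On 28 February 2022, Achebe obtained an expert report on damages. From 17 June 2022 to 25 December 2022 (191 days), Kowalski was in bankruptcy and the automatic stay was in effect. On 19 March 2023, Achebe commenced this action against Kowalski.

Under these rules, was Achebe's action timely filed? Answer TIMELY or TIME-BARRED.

The claim accrued on 9 August 2020 — the later of the 11 September 2019 act and the 9 August 2020 discovery.
Adding the 1 year base period to 9 August 2020 gives a deadline of 9 August 2021, before any tolling.
The period was tolled for 328 days by the plaintiff's legal incapacity (1 May 2021 to 25 March 2022), pushing the deadline to 3 July 2022.
Because the automatic bankruptcy stay ran from 17 June 2022 to 25 December 2022, the deadline is extended by 191 days to 10 January 2023.
The other events in the timeline have no effect on the limitation period under the stated rules.
Achebe filed on 19 March 2023, after the 10 January 2023 deadline, so the action is time-barred.

TIME-BARRED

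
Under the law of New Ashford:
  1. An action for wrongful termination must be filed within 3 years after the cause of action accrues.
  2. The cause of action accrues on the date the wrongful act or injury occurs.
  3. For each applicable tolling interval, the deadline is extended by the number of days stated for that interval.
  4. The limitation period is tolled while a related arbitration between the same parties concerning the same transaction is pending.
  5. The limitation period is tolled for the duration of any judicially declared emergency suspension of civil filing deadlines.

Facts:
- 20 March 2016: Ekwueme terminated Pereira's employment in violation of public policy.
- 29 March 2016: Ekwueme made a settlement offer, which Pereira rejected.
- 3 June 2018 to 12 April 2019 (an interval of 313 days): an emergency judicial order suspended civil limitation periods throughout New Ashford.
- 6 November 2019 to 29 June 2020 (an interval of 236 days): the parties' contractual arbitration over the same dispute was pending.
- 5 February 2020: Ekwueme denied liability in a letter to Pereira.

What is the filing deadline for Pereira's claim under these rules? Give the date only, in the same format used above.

The cause of action accrued on 20 March 2016, the date of the act.
Adding the 3 years base period to 20 March 2016 gives a deadline of 20 March 2019, before any tolling.
Because the emergency suspension of filing deadlines ran from 3 June 2018 to 12 April 2019, the deadline is extended by 313 days to 27 January 2020.
The period was tolled for 236 days by the pending related arbitration (6 November 2019 to 29 June 2020), pushing the deadline to 19 September 2020.
None of the other events listed affects the running of the period under the stated rules.

19 September 2020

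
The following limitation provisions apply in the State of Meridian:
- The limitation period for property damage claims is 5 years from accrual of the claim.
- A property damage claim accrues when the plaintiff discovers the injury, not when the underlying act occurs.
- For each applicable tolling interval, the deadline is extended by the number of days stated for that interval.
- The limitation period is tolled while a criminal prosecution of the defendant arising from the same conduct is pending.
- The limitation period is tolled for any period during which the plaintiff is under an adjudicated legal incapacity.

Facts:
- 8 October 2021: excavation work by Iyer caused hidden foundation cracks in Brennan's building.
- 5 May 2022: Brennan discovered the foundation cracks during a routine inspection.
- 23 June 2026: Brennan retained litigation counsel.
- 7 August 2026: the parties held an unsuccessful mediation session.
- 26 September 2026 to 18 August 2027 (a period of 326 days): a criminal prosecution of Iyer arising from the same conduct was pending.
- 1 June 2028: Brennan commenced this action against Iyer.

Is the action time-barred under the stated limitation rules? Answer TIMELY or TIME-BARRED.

Accrual is tied to discovery, so the period began on 5 May 2022 rather than on 8 October 2021 when the act occurred.
Adding the 5 years base period to 5 May 2022 gives a deadline of 5 May 2027, before any tolling.
Because the pending criminal prosecution ran from 26 September 2026 to 18 August 2027, the deadline is extended by 326 days to 26 March 2028.
None of the other events listed affects the running of the period under the stated rules.
The 1 June 2028 filing falls after the 26 March 2028 deadline; the claim is time-barred.

TIME-BARRED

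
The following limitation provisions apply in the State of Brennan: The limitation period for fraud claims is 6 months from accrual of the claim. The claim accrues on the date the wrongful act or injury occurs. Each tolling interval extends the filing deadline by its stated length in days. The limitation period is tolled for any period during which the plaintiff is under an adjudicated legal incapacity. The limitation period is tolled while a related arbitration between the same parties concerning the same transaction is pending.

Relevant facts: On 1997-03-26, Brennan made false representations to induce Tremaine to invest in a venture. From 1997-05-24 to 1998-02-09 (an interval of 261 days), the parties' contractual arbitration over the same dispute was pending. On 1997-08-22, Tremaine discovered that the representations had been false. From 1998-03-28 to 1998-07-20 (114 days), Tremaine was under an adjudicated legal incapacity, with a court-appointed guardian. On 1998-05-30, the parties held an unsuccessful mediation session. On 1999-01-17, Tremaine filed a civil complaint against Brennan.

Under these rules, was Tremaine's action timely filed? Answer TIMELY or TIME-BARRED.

The claim accrued on 1997-03-26, when the wrongful act occurred; under the stated occurrence rule the 1997-08-22 discovery does not delay accrual.
Adding the 6 months base period to 1997-03-26 gives a deadline of 1997-09-26, before any tolling.
Because the pending related arbitration ran from 1997-05-24 to 1998-02-09, the deadline is extended by 261 days to 1998-06-14.
Because the plaintiff's legal incapacity ran from 1998-03-28 to 1998-07-20, the deadline is extended by 114 days to 1998-10-06.
None of the other events listed affects the running of the period under the stated rules.
Filing on 1999-01-17 missed the 1998-10-06 deadline — the action is time-barred.

TIME-BARRED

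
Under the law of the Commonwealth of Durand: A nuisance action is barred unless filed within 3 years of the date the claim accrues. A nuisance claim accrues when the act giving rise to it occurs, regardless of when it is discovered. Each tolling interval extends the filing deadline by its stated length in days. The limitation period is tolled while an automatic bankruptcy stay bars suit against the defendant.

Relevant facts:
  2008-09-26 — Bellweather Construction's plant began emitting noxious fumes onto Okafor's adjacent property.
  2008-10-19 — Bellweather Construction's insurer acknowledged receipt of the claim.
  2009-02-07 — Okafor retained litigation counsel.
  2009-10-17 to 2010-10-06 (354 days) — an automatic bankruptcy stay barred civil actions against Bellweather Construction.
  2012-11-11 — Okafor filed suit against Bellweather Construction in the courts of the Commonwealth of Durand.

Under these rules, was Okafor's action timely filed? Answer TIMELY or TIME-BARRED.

The limitation period began to run on 2008-09-26.
The untolled deadline — 3 years after 2008-09-26 — is 2011-09-26.
Because the automatic bankruptcy stay ran from 2009-10-17 to 2010-10-06, the deadline is extended by 354 days to 2012-09-14.
The other events in the timeline have no effect on the limitation period under the stated rules.
The 2012-11-11 filing falls after the 2012-09-14 deadline; the claim is time-barred.

TIME-BARRED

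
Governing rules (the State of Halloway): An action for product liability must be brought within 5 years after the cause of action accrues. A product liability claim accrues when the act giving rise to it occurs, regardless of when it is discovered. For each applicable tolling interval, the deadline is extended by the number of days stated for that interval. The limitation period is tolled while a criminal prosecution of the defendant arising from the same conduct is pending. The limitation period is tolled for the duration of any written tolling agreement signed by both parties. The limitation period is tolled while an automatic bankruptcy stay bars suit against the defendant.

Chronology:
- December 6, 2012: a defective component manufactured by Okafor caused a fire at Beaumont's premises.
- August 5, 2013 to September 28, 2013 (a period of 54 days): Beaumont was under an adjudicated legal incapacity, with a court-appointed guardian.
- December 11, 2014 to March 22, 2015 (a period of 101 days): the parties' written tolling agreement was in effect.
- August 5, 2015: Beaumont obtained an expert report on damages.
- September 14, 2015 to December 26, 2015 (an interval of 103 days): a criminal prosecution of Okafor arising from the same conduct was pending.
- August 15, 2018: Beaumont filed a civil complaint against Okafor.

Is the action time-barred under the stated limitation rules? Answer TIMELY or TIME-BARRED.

The cause of action accrued on December 6, 2012, the date of the act.
5 years from December 6, 2012 is December 6, 2017.
Because the written tolling agreement ran from December 11, 2014 to March 22, 2015, the deadline is extended by 101 days to March 17, 2018.
Because the pending criminal prosecution ran from September 14, 2015 to December 26, 2015, the deadline is extended by 103 days to June 28, 2018.
The plaintiff's legal incapacity from August 5, 2013 to September 28, 2013 does not toll the period, because no stated rule makes the plaintiff's incapacity a tolling event.
The other events in the timeline have no effect on the limitation period under the stated rules.
Filing on August 15, 2018 missed the June 28, 2018 deadline — the action is time-barred.

TIME-BARRED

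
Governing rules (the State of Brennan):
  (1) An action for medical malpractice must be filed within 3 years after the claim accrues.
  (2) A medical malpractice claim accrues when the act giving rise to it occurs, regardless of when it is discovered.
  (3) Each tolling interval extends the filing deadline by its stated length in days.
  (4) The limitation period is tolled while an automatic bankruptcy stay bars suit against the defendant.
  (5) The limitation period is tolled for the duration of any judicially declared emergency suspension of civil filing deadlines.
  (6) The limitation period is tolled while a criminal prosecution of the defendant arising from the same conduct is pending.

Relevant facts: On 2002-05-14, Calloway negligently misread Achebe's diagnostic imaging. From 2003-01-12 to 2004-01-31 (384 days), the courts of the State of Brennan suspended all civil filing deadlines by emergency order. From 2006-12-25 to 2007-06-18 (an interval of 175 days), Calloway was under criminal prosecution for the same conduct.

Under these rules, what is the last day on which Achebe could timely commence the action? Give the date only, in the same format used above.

The limitation period began to run on 2002-05-14.
The untolled deadline — 3 years after 2002-05-14 — is 2005-05-14.
The period was tolled for 384 days by the emergency suspension of filing deadlines (2003-01-12 to 2004-01-31), pushing the deadline to 2006-06-02.
The pending criminal prosecution starting 2006-12-25 came too late — the period had run on 2006-06-02 — and so does not extend the deadline.

2006-06-02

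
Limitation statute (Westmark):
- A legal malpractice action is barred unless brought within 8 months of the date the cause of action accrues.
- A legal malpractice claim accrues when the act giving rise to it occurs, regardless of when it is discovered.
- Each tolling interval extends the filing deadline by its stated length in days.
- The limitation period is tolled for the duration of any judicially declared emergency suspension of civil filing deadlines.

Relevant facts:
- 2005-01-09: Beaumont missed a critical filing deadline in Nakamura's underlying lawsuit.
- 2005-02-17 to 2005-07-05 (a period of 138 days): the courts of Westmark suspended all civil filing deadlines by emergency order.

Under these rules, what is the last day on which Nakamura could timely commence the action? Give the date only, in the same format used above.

2006-01-25

The claim accrued on 2005-01-09, when the wrongful act occurred.
8 months from 2005-01-09 is 2005-09-09.
The emergency suspension of filing deadlines from 2005-02-17 to 2005-07-05 tolled the period for 138 days, extending the deadline to 2006-01-25.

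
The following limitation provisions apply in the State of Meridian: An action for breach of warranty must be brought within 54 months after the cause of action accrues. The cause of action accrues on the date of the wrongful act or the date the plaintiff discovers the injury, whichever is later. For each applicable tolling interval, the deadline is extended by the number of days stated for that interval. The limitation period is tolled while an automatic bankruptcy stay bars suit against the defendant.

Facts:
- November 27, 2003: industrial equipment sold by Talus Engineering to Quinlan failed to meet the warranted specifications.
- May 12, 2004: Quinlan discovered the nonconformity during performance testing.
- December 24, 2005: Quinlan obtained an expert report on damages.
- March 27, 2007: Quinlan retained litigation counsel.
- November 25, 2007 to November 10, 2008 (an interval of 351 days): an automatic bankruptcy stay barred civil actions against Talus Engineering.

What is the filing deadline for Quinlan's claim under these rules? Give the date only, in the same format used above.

Because discovery on May 12, 2004 post-dates the November 27, 2003 act, accrual under the later-of rule falls on May 12, 2004.
The untolled deadline — 54 months after May 12, 2004 — is November 12, 2008.
The automatic bankruptcy stay from November 25, 2007 to November 10, 2008 tolled the period for 351 days, extending the deadline to October 29, 2009.
The other events in the timeline have no effect on the limitation period under the stated rules.

October 29, 2009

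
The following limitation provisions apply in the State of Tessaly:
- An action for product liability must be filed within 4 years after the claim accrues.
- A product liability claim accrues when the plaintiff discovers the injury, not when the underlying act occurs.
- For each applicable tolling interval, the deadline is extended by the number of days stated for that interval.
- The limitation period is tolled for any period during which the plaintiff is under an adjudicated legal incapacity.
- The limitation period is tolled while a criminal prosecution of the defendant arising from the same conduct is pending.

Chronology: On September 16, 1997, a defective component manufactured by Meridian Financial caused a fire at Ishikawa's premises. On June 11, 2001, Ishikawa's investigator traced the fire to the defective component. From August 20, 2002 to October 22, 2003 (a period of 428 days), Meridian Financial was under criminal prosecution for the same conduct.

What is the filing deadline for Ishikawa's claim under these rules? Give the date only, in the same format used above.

August 13, 2006

Under the discovery rule, the claim accrued on June 11, 2001, when Ishikawa discovered the injury — not on the September 16, 1997 date of the underlying act.
Adding the 4 years base period to June 11, 2001 gives a deadline of June 11, 2005, before any tolling.
Because the pending criminal prosecution ran from August 20, 2002 to October 22, 2003, the deadline is extended by 428 days to August 13, 2006.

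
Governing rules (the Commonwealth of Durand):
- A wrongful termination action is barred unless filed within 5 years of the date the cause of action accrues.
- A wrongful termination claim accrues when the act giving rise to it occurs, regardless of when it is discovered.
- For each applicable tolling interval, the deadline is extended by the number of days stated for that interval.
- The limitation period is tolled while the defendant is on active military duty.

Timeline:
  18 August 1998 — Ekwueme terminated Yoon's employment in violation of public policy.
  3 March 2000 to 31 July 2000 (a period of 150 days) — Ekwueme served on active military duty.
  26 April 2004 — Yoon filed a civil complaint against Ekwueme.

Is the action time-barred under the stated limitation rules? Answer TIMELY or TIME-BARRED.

The claim accrued on 18 August 1998, when the wrongful act occurred.
5 years from 18 August 1998 is 18 August 2003.
The period was tolled for 150 days by the defendant's active military service (3 March 2000 to 31 July 2000), pushing the deadline to 15 January 2004.
Yoon filed on 26 April 2004, after the 15 January 2004 deadline, so the action is time-barred.

TIME-BARRED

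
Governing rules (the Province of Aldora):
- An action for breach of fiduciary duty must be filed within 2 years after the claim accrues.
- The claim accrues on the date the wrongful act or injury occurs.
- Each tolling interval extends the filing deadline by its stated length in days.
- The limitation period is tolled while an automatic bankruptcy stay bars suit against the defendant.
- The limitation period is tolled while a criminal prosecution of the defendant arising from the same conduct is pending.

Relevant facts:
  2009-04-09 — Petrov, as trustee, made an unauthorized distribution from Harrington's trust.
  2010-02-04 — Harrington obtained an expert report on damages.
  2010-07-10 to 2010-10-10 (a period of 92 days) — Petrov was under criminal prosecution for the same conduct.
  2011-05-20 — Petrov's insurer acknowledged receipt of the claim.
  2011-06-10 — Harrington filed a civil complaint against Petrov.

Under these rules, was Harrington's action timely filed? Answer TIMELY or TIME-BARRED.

The claim accrued on 2009-04-09, the date of the act.
2 years from 2009-04-09 is 2011-04-09.
Because the pending criminal prosecution ran from 2010-07-10 to 2010-10-10, the deadline is extended by 92 days to 2011-07-10.
None of the other events listed affects the running of the period under the stated rules.
Harrington filed on 2011-06-10, before the 2011-07-10 deadline, so the action is timely.

TIMELY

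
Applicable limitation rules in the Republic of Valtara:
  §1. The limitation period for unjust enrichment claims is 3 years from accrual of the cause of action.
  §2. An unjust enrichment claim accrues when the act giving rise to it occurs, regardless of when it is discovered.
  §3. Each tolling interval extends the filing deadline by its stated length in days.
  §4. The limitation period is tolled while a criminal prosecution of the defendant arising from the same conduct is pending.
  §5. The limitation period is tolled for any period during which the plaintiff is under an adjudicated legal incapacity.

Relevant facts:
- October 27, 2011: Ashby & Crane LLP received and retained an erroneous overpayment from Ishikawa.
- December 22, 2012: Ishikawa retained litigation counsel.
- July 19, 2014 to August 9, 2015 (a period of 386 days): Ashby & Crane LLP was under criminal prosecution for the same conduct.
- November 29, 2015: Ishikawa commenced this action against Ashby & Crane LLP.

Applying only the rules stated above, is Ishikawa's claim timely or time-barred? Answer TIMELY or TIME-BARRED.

TIME-BARRED

The cause of action accrued on October 27, 2011, the date of the act.
Adding the 3 years base period to October 27, 2011 gives a deadline of October 27, 2014, before any tolling.
The period was tolled for 386 days by the pending criminal prosecution (July 19, 2014 to August 9, 2015), pushing the deadline to November 17, 2015.
Nothing else in the chronology tolls or restarts the period.
Filing on November 29, 2015 missed the November 17, 2015 deadline — the action is time-barred.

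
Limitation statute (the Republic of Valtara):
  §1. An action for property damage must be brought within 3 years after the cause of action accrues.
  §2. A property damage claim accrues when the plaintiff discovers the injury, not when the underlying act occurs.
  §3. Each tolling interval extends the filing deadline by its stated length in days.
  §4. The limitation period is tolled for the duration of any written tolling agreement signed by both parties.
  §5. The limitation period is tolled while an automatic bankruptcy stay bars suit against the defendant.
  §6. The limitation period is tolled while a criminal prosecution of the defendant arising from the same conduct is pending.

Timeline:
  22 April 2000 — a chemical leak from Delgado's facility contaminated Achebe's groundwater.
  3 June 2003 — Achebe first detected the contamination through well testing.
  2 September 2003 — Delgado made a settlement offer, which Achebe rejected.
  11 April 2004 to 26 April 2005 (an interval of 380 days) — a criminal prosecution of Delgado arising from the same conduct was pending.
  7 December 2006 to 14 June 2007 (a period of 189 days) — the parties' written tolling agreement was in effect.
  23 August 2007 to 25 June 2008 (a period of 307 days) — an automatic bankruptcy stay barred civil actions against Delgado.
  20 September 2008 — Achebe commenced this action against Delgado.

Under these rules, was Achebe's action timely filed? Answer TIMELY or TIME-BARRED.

Under the discovery rule, the claim accrued on 3 June 2003, when Achebe discovered the injury — not on the 22 April 2000 date of the underlying act.
Adding the 3 years base period to 3 June 2003 gives a deadline of 3 June 2006, before any tolling.
The period was tolled for 380 days by the pending criminal prosecution (11 April 2004 to 26 April 2005), pushing the deadline to 18 June 2007.
The period was tolled for 189 days by the written tolling agreement (7 December 2006 to 14 June 2007), pushing the deadline to 24 December 2007.
The automatic bankruptcy stay from 23 August 2007 to 25 June 2008 tolled the period for 307 days, extending the deadline to 26 October 2008.
The other events in the timeline have no effect on the limitation period under the stated rules.
The 20 September 2008 filing precedes the 26 October 2008 deadline; the claim is timely.

TIMELY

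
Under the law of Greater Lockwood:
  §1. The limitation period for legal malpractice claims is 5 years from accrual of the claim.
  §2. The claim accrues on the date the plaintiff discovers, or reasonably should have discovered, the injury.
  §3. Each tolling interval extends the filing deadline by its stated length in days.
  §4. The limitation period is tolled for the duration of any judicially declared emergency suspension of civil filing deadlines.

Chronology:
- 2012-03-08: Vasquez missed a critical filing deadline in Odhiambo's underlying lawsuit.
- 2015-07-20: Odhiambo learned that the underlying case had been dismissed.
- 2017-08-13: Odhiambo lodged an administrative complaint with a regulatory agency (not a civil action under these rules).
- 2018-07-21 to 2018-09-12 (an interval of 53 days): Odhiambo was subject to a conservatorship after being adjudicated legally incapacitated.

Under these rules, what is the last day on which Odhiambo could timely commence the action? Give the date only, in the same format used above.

2020-07-20

Under the discovery rule, the claim accrued on 2015-07-20, when Odhiambo discovered the injury — not on the 2012-03-08 date of the underlying act.
Adding the 5 years base period to 2015-07-20 gives a deadline of 2020-07-20, before any tolling.
The plaintiff's legal incapacity from 2018-07-21 to 2018-09-12 does not toll the period, because no stated rule makes the plaintiff's incapacity a tolling event.
The other events in the timeline have no effect on the limitation period under the stated rules.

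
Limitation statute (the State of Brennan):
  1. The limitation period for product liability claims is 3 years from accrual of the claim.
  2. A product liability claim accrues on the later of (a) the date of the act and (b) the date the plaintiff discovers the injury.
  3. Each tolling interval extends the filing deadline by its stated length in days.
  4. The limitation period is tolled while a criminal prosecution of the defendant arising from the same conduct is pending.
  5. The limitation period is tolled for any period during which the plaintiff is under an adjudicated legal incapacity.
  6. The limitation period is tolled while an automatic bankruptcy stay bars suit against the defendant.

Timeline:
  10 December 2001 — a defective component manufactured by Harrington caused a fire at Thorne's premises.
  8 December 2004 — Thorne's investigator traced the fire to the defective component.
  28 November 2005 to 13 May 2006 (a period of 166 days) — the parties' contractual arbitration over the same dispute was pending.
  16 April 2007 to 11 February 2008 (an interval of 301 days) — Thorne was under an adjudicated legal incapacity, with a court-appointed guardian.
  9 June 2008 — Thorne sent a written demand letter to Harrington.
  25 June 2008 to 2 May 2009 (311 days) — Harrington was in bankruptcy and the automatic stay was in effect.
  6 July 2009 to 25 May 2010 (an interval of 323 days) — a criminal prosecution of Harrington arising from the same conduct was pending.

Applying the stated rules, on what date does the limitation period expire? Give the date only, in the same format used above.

30 June 2010

The claim accrued on 8 December 2004 — the later of the 10 December 2001 act and the 8 December 2004 discovery.
3 years from 8 December 2004 is 8 December 2007.
Because the plaintiff's legal incapacity ran from 16 April 2007 to 11 February 2008, the deadline is extended by 301 days to 4 October 2008.
Because the automatic bankruptcy stay ran from 25 June 2008 to 2 May 2009, the deadline is extended by 311 days to 11 August 2009.
The pending criminal prosecution from 6 July 2009 to 25 May 2010 tolled the period for 323 days, extending the deadline to 30 June 2010.
Although a pending arbitration ran from 28 November 2005 to 13 May 2006, the stated rules do not make that a tolling event, so it is disregarded.
The other events in the timeline have no effect on the limitation period under the stated rules.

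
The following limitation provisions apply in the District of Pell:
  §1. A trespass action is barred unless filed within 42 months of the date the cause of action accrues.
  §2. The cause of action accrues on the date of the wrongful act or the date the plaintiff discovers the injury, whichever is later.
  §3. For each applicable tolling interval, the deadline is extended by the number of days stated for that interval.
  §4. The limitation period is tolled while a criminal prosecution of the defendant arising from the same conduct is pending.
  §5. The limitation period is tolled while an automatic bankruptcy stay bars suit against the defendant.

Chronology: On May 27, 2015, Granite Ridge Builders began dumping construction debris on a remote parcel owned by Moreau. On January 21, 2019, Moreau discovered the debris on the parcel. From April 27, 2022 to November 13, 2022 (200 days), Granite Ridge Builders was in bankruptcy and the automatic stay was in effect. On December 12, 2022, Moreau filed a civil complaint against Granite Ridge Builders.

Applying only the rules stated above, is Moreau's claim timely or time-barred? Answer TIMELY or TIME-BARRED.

Because discovery on January 21, 2019 post-dates the May 27, 2015 act, accrual under the later-of rule falls on January 21, 2019.
The untolled deadline — 42 months after January 21, 2019 — is July 21, 2022.
Because the automatic bankruptcy stay ran from April 27, 2022 to November 13, 2022, the deadline is extended by 200 days to February 6, 2023.
The December 12, 2022 filing precedes the February 6, 2023 deadline; the claim is timely.

TIMELY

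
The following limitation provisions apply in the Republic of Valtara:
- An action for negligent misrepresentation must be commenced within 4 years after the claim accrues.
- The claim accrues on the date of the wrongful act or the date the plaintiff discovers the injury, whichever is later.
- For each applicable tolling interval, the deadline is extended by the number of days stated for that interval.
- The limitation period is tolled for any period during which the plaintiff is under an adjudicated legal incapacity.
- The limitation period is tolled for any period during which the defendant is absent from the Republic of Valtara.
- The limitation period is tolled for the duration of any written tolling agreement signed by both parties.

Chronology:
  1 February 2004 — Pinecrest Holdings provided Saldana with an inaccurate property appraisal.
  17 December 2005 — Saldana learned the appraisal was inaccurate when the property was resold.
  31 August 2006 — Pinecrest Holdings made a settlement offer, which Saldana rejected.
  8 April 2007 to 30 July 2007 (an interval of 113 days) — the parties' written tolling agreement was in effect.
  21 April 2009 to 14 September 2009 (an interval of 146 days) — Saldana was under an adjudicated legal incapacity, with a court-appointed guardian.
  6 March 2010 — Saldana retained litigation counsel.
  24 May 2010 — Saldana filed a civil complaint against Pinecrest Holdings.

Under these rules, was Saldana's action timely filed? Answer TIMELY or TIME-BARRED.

The claim accrued on 17 December 2005 — the later of the 1 February 2004 act and the 17 December 2005 discovery.
4 years from 17 December 2005 is 17 December 2009.
The written tolling agreement from 8 April 2007 to 30 July 2007 tolled the period for 113 days, extending the deadline to 9 April 2010.
The plaintiff's legal incapacity from 21 April 2009 to 14 September 2009 tolled the period for 146 days, extending the deadline to 2 September 2010.
None of the other events listed affects the running of the period under the stated rules.
The 24 May 2010 filing precedes the 2 September 2010 deadline; the claim is timely.

TIMELY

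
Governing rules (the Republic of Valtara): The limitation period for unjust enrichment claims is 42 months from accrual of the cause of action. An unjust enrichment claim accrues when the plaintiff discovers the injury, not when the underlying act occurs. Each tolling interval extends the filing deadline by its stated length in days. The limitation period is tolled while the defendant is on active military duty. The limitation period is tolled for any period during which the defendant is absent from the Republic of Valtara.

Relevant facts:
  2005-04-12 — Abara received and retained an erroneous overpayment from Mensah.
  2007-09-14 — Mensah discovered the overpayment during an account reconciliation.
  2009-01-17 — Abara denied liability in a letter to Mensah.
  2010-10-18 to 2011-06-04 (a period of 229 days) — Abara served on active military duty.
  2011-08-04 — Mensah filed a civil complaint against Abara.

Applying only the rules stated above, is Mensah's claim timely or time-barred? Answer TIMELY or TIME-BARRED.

TIMELY

Under the discovery rule, the claim accrued on 2007-09-14, when Mensah discovered the injury — not on the 2005-04-12 date of the underlying act.
Adding the 42 months base period to 2007-09-14 gives a deadline of 2011-03-14, before any tolling.
Because the defendant's active military service ran from 2010-10-18 to 2011-06-04, the deadline is extended by 229 days to 2011-10-29.
None of the other events listed affects the running of the period under the stated rules.
The 2011-08-04 filing precedes the 2011-10-29 deadline; the claim is timely.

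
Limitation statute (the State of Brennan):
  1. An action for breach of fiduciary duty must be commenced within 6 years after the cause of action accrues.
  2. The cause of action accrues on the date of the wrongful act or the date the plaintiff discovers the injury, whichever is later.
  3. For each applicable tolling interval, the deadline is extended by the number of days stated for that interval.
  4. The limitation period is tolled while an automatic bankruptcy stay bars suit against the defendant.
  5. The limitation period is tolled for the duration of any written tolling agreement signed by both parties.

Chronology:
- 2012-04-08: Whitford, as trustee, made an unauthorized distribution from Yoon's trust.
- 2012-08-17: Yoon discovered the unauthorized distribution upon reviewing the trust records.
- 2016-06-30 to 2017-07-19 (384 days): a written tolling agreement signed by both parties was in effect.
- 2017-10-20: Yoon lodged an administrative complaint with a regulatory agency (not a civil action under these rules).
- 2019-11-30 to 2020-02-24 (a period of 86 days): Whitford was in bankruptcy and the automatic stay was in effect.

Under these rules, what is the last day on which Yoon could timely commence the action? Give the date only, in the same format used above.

Taking the later of the act (2012-04-08) and discovery (2012-08-17), the claim accrued on 2012-08-17.
The untolled deadline — 6 years after 2012-08-17 — is 2018-08-17.
The period was tolled for 384 days by the written tolling agreement (2016-06-30 to 2017-07-19), pushing the deadline to 2019-09-05.
By the time the automatic bankruptcy stay began on 2019-11-30, the limitation period had already expired on 2019-09-05; that interval cannot revive it.
The other events in the timeline have no effect on the limitation period under the stated rules.

2019-09-05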